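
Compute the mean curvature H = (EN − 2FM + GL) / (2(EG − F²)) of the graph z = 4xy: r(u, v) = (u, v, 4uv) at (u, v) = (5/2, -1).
H = 160*sqrt(13)/4563

With E = 16*v^2 + 1, F = 16*u*v, G = 16*u^2 + 1, L = 0, M = 4/sqrt(16*u^2 + 16*v^2 + 1), N = 0, assemble
  H = (EN − 2FM + GL) / (2(EG − F²)) = -64*u*v/(16*u^2 + 16*v^2 + 1)^(3/2).
At (u, v) = (5/2, -1): H = 160*sqrt(13)/4563.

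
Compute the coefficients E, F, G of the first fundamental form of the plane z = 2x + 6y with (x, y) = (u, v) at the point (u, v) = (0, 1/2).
E = 5;  F = 12;  G = 37

Partials: r_u = (1, 0, 2), r_v = (0, 1, 6). As functions of (u, v):
  E = r_u · r_u = 5,
  F = r_u · r_v = 12,
  G = r_v · r_v = 37.
Evaluating at (u, v) = (0, 1/2): E = 5, F = 12, G = 37.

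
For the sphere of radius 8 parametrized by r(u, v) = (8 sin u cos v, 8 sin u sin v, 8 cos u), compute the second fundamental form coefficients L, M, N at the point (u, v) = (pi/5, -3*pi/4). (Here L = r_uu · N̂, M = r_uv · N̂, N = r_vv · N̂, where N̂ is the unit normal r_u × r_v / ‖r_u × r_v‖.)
L = -8;  M = 0;  N = -5 + sqrt(5)

Compute the unit normal N̂(u, v) = (sin(u)^2*cos(v)/Abs(sin(u)), sin(u)^2*sin(v)/Abs(sin(u)), sin(2*u)/(2*Abs(sin(u)))), and the second partials r_uu, r_uv, r_vv. Take dot products:
  L(u, v) = r_uu · N̂ = -8*sin(u)/Abs(sin(u)),
  M(u, v) = r_uv · N̂ = 0,
  N(u, v) = r_vv · N̂ = -8*sin(u)^3/Abs(sin(u)).
Evaluating at (u, v) = (pi/5, -3*pi/4):
  L = -8, M = 0, N = -5 + sqrt(5).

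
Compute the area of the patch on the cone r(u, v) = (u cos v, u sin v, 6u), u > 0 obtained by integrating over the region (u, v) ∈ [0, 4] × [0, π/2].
Area = 4*sqrt(37)*pi

Area = ∫∫ √(EG − F²) du dv with √(EG − F²) = sqrt(37)*Abs(u). Integrating over [0, 4] × [0, π/2] gives 4*sqrt(37)*pi.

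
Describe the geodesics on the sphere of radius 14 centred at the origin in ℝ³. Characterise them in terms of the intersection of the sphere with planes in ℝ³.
Geodesics on the sphere of radius 14 are great circles — circles of radius 14 obtained as the intersection of the sphere with planes through the origin (the centre of the sphere).

A curve α(t) of nonzero constant speed on the sphere of radius 14 is a geodesic iff its acceleration α̈ is everywhere normal to the surface, i.e. parallel to the radial vector α(t). Then d/dt(α × α̇) = α̇ × α̇ + α × α̈ = 0, so α × α̇ is a constant vector n ≠ 0 and α(t) · n = 0 for all t: α lies in the plane through the origin with normal n. The intersection of that plane with the sphere is a circle of radius 14 (a great circle). Conversely, a great circle traversed at constant speed has centripetal acceleration pointing at the origin, hence normal to the sphere, so every great circle is a geodesic.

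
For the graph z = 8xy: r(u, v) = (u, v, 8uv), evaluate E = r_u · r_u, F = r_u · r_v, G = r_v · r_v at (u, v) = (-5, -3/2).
E = 145;  F = 480;  G = 1601

Partials: r_u = (1, 0, 8*v), r_v = (0, 1, 8*u). As functions of (u, v):
  E = r_u · r_u = 64*v^2 + 1,
  F = r_u · r_v = 64*u*v,
  G = r_v · r_v = 64*u^2 + 1.
Evaluating at (u, v) = (-5, -3/2): E = 145, F = 480, G = 1601.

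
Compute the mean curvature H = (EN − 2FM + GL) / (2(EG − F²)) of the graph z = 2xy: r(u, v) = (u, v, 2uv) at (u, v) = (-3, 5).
H = 120*sqrt(137)/18769

With E = 4*v^2 + 1, F = 4*u*v, G = 4*u^2 + 1, L = 0, M = 2/sqrt(4*u^2 + 4*v^2 + 1), N = 0, assemble
  H = (EN − 2FM + GL) / (2(EG − F²)) = -8*u*v/(4*u^2 + 4*v^2 + 1)^(3/2).
At (u, v) = (-3, 5): H = 120*sqrt(137)/18769.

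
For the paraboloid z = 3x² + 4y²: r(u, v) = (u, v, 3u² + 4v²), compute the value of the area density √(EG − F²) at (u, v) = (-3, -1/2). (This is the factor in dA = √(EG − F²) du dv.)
√(EG − F²)|_{(-3, -1/2)} = sqrt(341)

E = 36*u^2 + 1, F = 48*u*v, G = 64*v^2 + 1, so EG − F² = 36*u^2 + 64*v^2 + 1. Taking the positive square root: √(EG − F²) = sqrt(36*u^2 + 64*v^2 + 1). At (u, v) = (-3, -1/2): sqrt(341).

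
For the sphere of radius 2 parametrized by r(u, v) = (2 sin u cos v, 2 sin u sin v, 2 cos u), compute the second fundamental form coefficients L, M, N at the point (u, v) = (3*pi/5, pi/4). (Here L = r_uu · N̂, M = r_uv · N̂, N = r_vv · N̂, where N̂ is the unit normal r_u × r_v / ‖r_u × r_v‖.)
L = -2;  M = 0;  N = -5/4 - sqrt(5)/4

Compute the unit normal N̂(u, v) = (sin(u)^2*cos(v)/Abs(sin(u)), sin(u)^2*sin(v)/Abs(sin(u)), sin(2*u)/(2*Abs(sin(u)))), and the second partials r_uu, r_uv, r_vv. Take dot products:
  L(u, v) = r_uu · N̂ = -2*sin(u)/Abs(sin(u)),
  M(u, v) = r_uv · N̂ = 0,
  N(u, v) = r_vv · N̂ = -2*sin(u)^3/Abs(sin(u)).
Evaluating at (u, v) = (3*pi/5, pi/4):
  L = -2, M = 0, N = -5/4 - sqrt(5)/4.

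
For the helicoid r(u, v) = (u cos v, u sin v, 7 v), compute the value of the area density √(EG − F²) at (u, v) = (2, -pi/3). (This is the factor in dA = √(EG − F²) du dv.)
√(EG − F²)|_{(2, -pi/3)} = sqrt(53)

E = 1, F = 0, G = u^2 + 49, so EG − F² = u^2 + 49. Taking the positive square root: √(EG − F²) = sqrt(u^2 + 49). At (u, v) = (2, -pi/3): sqrt(53).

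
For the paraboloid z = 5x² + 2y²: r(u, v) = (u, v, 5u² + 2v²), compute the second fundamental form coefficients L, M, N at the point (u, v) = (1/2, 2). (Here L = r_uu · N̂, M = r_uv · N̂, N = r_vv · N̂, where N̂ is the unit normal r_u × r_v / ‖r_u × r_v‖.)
L = sqrt(10)/3;  M = 0;  N = 2*sqrt(10)/15

Compute the unit normal N̂(u, v) = (-10*u/sqrt(100*u^2 + 16*v^2 + 1), -4*v/sqrt(100*u^2 + 16*v^2 + 1), 1/sqrt(100*u^2 + 16*v^2 + 1)), and the second partials r_uu, r_uv, r_vv. Take dot products:
  L(u, v) = r_uu · N̂ = 10/sqrt(100*u^2 + 16*v^2 + 1),
  M(u, v) = r_uv · N̂ = 0,
  N(u, v) = r_vv · N̂ = 4/sqrt(100*u^2 + 16*v^2 + 1).
Evaluating at (u, v) = (1/2, 2):
  L = sqrt(10)/3, M = 0, N = 2*sqrt(10)/15.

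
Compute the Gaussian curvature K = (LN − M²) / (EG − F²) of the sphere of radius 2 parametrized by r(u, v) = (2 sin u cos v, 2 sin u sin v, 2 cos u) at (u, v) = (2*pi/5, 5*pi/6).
K = 1/4

Coefficients of the first fundamental form: E = 4, F = 0, G = 4*sin(u)^2.
Coefficients of the second fundamental form: L = -2*sin(u)/Abs(sin(u)), M = 0, N = -2*sin(u)^3/Abs(sin(u)).
Assemble K = (LN − M²)/(EG − F²) = 1/4. At (u, v) = (2*pi/5, 5*pi/6): K = 1/4.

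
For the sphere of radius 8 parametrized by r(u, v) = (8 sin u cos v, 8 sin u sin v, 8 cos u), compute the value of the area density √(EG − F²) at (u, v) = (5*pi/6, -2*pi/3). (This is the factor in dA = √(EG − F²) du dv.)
√(EG − F²)|_{(5*pi/6, -2*pi/3)} = 32

E = 64, F = 0, G = 64*sin(u)^2, so EG − F² = 4096*sin(u)^2. Taking the positive square root: √(EG − F²) = 64*Abs(sin(u)). At (u, v) = (5*pi/6, -2*pi/3): 32.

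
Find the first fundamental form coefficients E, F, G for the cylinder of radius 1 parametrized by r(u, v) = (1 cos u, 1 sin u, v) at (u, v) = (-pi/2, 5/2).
E = 1;  F = 0;  G = 1

Partials: r_u = (-sin(u), cos(u), 0), r_v = (0, 0, 1). As functions of (u, v):
  E = r_u · r_u = 1,
  F = r_u · r_v = 0,
  G = r_v · r_v = 1.
Evaluating at (u, v) = (-pi/2, 5/2): E = 1, F = 0, G = 1.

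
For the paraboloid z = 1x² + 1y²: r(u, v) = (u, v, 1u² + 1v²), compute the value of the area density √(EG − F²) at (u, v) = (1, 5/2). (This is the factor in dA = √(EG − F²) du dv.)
√(EG − F²)|_{(1, 5/2)} = sqrt(30)

E = 4*u^2 + 1, F = 4*u*v, G = 4*v^2 + 1, so EG − F² = 4*u^2 + 4*v^2 + 1. Taking the positive square root: √(EG − F²) = sqrt(4*u^2 + 4*v^2 + 1). At (u, v) = (1, 5/2): sqrt(30).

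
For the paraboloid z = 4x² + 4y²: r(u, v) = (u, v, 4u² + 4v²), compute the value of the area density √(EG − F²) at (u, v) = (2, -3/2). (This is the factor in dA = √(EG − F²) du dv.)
√(EG − F²)|_{(2, -3/2)} = sqrt(401)

E = 64*u^2 + 1, F = 64*u*v, G = 64*v^2 + 1, so EG − F² = 64*u^2 + 64*v^2 + 1. Taking the positive square root: √(EG − F²) = sqrt(64*u^2 + 64*v^2 + 1). At (u, v) = (2, -3/2): sqrt(401).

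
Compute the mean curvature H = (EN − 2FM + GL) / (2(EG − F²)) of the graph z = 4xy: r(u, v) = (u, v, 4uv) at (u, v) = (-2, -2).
H = -256*sqrt(129)/16641

With E = 16*v^2 + 1, F = 16*u*v, G = 16*u^2 + 1, L = 0, M = 4/sqrt(16*u^2 + 16*v^2 + 1), N = 0, assemble
  H = (EN − 2FM + GL) / (2(EG − F²)) = -64*u*v/(16*u^2 + 16*v^2 + 1)^(3/2).
At (u, v) = (-2, -2): H = -256*sqrt(129)/16641.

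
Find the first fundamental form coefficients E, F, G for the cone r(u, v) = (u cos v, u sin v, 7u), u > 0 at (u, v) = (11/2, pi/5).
E = 50;  F = 0;  G = 121/4

Partials: r_u = (cos(v), sin(v), 7), r_v = (-u*sin(v), u*cos(v), 0). As functions of (u, v):
  E = r_u · r_u = 50,
  F = r_u · r_v = 0,
  G = r_v · r_v = u^2.
Evaluating at (u, v) = (11/2, pi/5): E = 50, F = 0, G = 121/4.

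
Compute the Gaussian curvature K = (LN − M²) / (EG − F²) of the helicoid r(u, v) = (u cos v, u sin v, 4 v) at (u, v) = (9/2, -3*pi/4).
K = -256/21025

Coefficients of the first fundamental form: E = 1, F = 0, G = u^2 + 16.
Coefficients of the second fundamental form: L = 0, M = -4/sqrt(u^2 + 16), N = 0.
Assemble K = (LN − M²)/(EG − F²) = -16/(u^2 + 16)^2. At (u, v) = (9/2, -3*pi/4): K = -256/21025.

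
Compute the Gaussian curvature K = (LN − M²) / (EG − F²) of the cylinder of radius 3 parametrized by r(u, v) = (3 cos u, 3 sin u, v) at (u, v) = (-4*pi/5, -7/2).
K = 0

Coefficients of the first fundamental form: E = 9, F = 0, G = 1.
Coefficients of the second fundamental form: L = -3, M = 0, N = 0.
Assemble K = (LN − M²)/(EG − F²) = 0. At (u, v) = (-4*pi/5, -7/2): K = 0.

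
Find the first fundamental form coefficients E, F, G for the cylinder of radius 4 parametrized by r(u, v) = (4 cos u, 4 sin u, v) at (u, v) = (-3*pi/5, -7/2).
E = 16;  F = 0;  G = 1

Partials: r_u = (-4*sin(u), 4*cos(u), 0), r_v = (0, 0, 1). As functions of (u, v):
  E = r_u · r_u = 16,
  F = r_u · r_v = 0,
  G = r_v · r_v = 1.
Evaluating at (u, v) = (-3*pi/5, -7/2): E = 16, F = 0, G = 1.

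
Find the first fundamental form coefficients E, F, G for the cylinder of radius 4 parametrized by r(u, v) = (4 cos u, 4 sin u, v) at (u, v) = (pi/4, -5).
E = 16;  F = 0;  G = 1

Partials: r_u = (-4*sin(u), 4*cos(u), 0), r_v = (0, 0, 1). As functions of (u, v):
  E = r_u · r_u = 16,
  F = r_u · r_v = 0,
  G = r_v · r_v = 1.
Evaluating at (u, v) = (pi/4, -5): E = 16, F = 0, G = 1.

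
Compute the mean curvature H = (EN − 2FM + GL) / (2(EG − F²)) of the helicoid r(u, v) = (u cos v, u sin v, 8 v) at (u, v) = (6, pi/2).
H = 0

With E = 1, F = 0, G = u^2 + 64, L = 0, M = -8/sqrt(u^2 + 64), N = 0, assemble
  H = (EN − 2FM + GL) / (2(EG − F²)) = 0.
At (u, v) = (6, pi/2): H = 0.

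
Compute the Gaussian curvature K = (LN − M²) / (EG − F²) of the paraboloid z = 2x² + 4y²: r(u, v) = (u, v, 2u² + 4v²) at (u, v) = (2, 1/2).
K = 32/6561

Coefficients of the first fundamental form: E = 16*u^2 + 1, F = 32*u*v, G = 64*v^2 + 1.
Coefficients of the second fundamental form: L = 4/sqrt(16*u^2 + 64*v^2 + 1), M = 0, N = 8/sqrt(16*u^2 + 64*v^2 + 1).
Assemble K = (LN − M²)/(EG − F²) = 32/(256*u^4 + 2048*u^2*v^2 + 32*u^2 + 4096*v^4 + 128*v^2 + 1). At (u, v) = (2, 1/2): K = 32/6561.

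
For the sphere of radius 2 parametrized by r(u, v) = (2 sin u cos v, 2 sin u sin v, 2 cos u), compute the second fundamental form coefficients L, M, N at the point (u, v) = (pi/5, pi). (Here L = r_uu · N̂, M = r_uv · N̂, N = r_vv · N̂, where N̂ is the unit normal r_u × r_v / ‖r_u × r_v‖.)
L = -2;  M = 0;  N = -5/4 + sqrt(5)/4

Compute the unit normal N̂(u, v) = (sin(u)^2*cos(v)/Abs(sin(u)), sin(u)^2*sin(v)/Abs(sin(u)), sin(2*u)/(2*Abs(sin(u)))), and the second partials r_uu, r_uv, r_vv. Take dot products:
  L(u, v) = r_uu · N̂ = -2*sin(u)/Abs(sin(u)),
  M(u, v) = r_uv · N̂ = 0,
  N(u, v) = r_vv · N̂ = -2*sin(u)^3/Abs(sin(u)).
Evaluating at (u, v) = (pi/5, pi):
  L = -2, M = 0, N = -5/4 + sqrt(5)/4.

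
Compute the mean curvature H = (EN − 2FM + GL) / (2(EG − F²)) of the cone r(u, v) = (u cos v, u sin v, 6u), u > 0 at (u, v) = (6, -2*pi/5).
H = sqrt(37)/74

With E = 37, F = 0, G = u^2, L = 0, M = 0, N = 6*sqrt(37)*u^2/(37*Abs(u)), assemble
  H = (EN − 2FM + GL) / (2(EG − F²)) = 3*sqrt(37)/(37*Abs(u)).
At (u, v) = (6, -2*pi/5): H = sqrt(37)/74.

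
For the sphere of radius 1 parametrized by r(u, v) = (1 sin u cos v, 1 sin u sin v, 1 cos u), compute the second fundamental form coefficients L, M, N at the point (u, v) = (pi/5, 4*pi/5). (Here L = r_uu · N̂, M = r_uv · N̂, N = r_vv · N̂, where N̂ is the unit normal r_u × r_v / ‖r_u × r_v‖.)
L = -1;  M = 0;  N = -5/8 + sqrt(5)/8

Compute the unit normal N̂(u, v) = (sin(u)^2*cos(v)/Abs(sin(u)), sin(u)^2*sin(v)/Abs(sin(u)), sin(2*u)/(2*Abs(sin(u)))), and the second partials r_uu, r_uv, r_vv. Take dot products:
  L(u, v) = r_uu · N̂ = -sin(u)/Abs(sin(u)),
  M(u, v) = r_uv · N̂ = 0,
  N(u, v) = r_vv · N̂ = -sin(u)^3/Abs(sin(u)).
Evaluating at (u, v) = (pi/5, 4*pi/5):
  L = -1, M = 0, N = -5/8 + sqrt(5)/8.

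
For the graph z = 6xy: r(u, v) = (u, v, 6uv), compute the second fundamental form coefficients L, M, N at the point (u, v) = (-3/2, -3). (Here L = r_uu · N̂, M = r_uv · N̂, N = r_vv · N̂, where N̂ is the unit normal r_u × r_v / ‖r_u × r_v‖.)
L = 0;  M = 3*sqrt(406)/203;  N = 0

Compute the unit normal N̂(u, v) = (-6*v/sqrt(36*u^2 + 36*v^2 + 1), -6*u/sqrt(36*u^2 + 36*v^2 + 1), 1/sqrt(36*u^2 + 36*v^2 + 1)), and the second partials r_uu, r_uv, r_vv. Take dot products:
  L(u, v) = r_uu · N̂ = 0,
  M(u, v) = r_uv · N̂ = 6/sqrt(36*u^2 + 36*v^2 + 1),
  N(u, v) = r_vv · N̂ = 0.
Evaluating at (u, v) = (-3/2, -3):
  L = 0, M = 3*sqrt(406)/203, N = 0.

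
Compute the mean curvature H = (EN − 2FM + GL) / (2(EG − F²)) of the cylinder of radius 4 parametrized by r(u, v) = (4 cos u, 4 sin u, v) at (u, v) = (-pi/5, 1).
H = -1/8

With E = 16, F = 0, G = 1, L = -4, M = 0, N = 0, assemble
  H = (EN − 2FM + GL) / (2(EG − F²)) = -1/8.
At (u, v) = (-pi/5, 1): H = -1/8.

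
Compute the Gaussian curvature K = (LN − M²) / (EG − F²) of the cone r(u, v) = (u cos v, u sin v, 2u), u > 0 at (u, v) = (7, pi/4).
K = 0

Coefficients of the first fundamental form: E = 5, F = 0, G = u^2.
Coefficients of the second fundamental form: L = 0, M = 0, N = 2*sqrt(5)*u^2/(5*Abs(u)).
Assemble K = (LN − M²)/(EG − F²) = 0. At (u, v) = (7, pi/4): K = 0.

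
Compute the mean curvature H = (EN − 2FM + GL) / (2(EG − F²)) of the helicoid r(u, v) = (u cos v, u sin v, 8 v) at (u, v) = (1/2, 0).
H = 0

With E = 1, F = 0, G = u^2 + 64, L = 0, M = -8/sqrt(u^2 + 64), N = 0, assemble
  H = (EN − 2FM + GL) / (2(EG − F²)) = 0.
At (u, v) = (1/2, 0): H = 0.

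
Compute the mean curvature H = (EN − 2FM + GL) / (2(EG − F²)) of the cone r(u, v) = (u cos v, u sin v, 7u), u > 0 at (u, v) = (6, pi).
H = 7*sqrt(2)/120

With E = 50, F = 0, G = u^2, L = 0, M = 0, N = 7*sqrt(2)*u^2/(10*Abs(u)), assemble
  H = (EN − 2FM + GL) / (2(EG − F²)) = 7*sqrt(2)/(20*Abs(u)).
At (u, v) = (6, pi): H = 7*sqrt(2)/120.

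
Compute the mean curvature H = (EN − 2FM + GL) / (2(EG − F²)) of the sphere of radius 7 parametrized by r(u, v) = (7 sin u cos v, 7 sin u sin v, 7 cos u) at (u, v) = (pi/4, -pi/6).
H = -1/7

With E = 49, F = 0, G = 49*sin(u)^2, L = -7*sin(u)/Abs(sin(u)), M = 0, N = -7*sin(u)^3/Abs(sin(u)), assemble
  H = (EN − 2FM + GL) / (2(EG − F²)) = -sin(u)/(7*Abs(sin(u))).
At (u, v) = (pi/4, -pi/6): H = -1/7.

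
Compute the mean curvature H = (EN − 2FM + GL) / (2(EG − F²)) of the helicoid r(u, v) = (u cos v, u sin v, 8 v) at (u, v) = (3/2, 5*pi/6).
H = 0

With E = 1, F = 0, G = u^2 + 64, L = 0, M = -8/sqrt(u^2 + 64), N = 0, assemble
  H = (EN − 2FM + GL) / (2(EG − F²)) = 0.
At (u, v) = (3/2, 5*pi/6): H = 0.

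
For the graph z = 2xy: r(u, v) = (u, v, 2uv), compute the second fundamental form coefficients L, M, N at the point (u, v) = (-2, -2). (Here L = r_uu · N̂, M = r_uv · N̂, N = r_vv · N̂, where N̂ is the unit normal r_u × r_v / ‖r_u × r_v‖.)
L = 0;  M = 2*sqrt(33)/33;  N = 0

Compute the unit normal N̂(u, v) = (-2*v/sqrt(4*u^2 + 4*v^2 + 1), -2*u/sqrt(4*u^2 + 4*v^2 + 1), 1/sqrt(4*u^2 + 4*v^2 + 1)), and the second partials r_uu, r_uv, r_vv. Take dot products:
  L(u, v) = r_uu · N̂ = 0,
  M(u, v) = r_uv · N̂ = 2/sqrt(4*u^2 + 4*v^2 + 1),
  N(u, v) = r_vv · N̂ = 0.
Evaluating at (u, v) = (-2, -2):
  L = 0, M = 2*sqrt(33)/33, N = 0.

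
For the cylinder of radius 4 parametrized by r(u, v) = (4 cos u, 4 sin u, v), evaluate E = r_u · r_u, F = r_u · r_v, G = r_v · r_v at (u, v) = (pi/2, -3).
E = 16;  F = 0;  G = 1

Partials: r_u = (-4*sin(u), 4*cos(u), 0), r_v = (0, 0, 1). As functions of (u, v):
  E = r_u · r_u = 16,
  F = r_u · r_v = 0,
  G = r_v · r_v = 1.
Evaluating at (u, v) = (pi/2, -3): E = 16, F = 0, G = 1.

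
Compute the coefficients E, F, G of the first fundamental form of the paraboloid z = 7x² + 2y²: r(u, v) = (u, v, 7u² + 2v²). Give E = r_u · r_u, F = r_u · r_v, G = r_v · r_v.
E = 196*u^2 + 1;  F = 56*u*v;  G = 16*v^2 + 1

Compute partials: r_u = (1, 0, 14*u), r_v = (0, 1, 4*v). Then
  E = r_u · r_u = 196*u^2 + 1,
  F = r_u · r_v = 56*u*v,
  G = r_v · r_v = 16*v^2 + 1.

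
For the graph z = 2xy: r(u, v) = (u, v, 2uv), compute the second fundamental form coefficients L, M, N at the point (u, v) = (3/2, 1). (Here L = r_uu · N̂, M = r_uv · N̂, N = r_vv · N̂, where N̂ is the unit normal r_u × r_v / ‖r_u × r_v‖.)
L = 0;  M = sqrt(14)/7;  N = 0

Compute the unit normal N̂(u, v) = (-2*v/sqrt(4*u^2 + 4*v^2 + 1), -2*u/sqrt(4*u^2 + 4*v^2 + 1), 1/sqrt(4*u^2 + 4*v^2 + 1)), and the second partials r_uu, r_uv, r_vv. Take dot products:
  L(u, v) = r_uu · N̂ = 0,
  M(u, v) = r_uv · N̂ = 2/sqrt(4*u^2 + 4*v^2 + 1),
  N(u, v) = r_vv · N̂ = 0.
Evaluating at (u, v) = (3/2, 1):
  L = 0, M = sqrt(14)/7, N = 0.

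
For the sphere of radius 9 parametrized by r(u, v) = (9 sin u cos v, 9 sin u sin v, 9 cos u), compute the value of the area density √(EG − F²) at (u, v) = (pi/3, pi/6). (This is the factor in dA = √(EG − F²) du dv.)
√(EG − F²)|_{(pi/3, pi/6)} = 81*sqrt(3)/2

E = 81, F = 0, G = 81*sin(u)^2, so EG − F² = 6561*sin(u)^2. Taking the positive square root: √(EG − F²) = 81*Abs(sin(u)). At (u, v) = (pi/3, pi/6): 81*sqrt(3)/2.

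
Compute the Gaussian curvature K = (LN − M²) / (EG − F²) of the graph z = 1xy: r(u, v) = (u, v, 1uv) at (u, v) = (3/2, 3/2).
K = -4/121

Coefficients of the first fundamental form: E = v^2 + 1, F = u*v, G = u^2 + 1.
Coefficients of the second fundamental form: L = 0, M = 1/sqrt(u^2 + v^2 + 1), N = 0.
Assemble K = (LN − M²)/(EG − F²) = 1/((u^2*v^2 - (u^2 + 1)*(v^2 + 1))*(u^2 + v^2 + 1)). At (u, v) = (3/2, 3/2): K = -4/121.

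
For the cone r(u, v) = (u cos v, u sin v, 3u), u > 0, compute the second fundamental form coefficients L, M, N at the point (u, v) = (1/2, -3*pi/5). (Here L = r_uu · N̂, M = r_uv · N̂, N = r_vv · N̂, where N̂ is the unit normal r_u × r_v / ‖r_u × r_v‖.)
L = 0;  M = 0;  N = 3*sqrt(10)/20

Compute the unit normal N̂(u, v) = (-3*sqrt(10)*u*cos(v)/(10*Abs(u)), -3*sqrt(10)*u*sin(v)/(10*Abs(u)), sqrt(10)*u/(10*Abs(u))), and the second partials r_uu, r_uv, r_vv. Take dot products:
  L(u, v) = r_uu · N̂ = 0,
  M(u, v) = r_uv · N̂ = 0,
  N(u, v) = r_vv · N̂ = 3*sqrt(10)*u^2/(10*Abs(u)).
Evaluating at (u, v) = (1/2, -3*pi/5):
  L = 0, M = 0, N = 3*sqrt(10)/20.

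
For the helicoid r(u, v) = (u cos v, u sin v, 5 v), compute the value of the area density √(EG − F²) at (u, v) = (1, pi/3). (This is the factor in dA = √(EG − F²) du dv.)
√(EG − F²)|_{(1, pi/3)} = sqrt(26)

E = 1, F = 0, G = u^2 + 25, so EG − F² = u^2 + 25. Taking the positive square root: √(EG − F²) = sqrt(u^2 + 25). At (u, v) = (1, pi/3): sqrt(26).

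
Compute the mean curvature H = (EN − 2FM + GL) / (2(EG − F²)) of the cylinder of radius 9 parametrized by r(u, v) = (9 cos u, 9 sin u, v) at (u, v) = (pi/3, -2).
H = -1/18

With E = 81, F = 0, G = 1, L = -9, M = 0, N = 0, assemble
  H = (EN − 2FM + GL) / (2(EG − F²)) = -1/18.
At (u, v) = (pi/3, -2): H = -1/18.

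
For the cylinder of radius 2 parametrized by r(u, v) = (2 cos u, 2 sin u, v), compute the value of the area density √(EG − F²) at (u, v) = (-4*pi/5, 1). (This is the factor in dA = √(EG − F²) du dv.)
√(EG − F²)|_{(-4*pi/5, 1)} = 2

E = 4, F = 0, G = 1, so EG − F² = 4. Taking the positive square root: √(EG − F²) = 2. At (u, v) = (-4*pi/5, 1): 2.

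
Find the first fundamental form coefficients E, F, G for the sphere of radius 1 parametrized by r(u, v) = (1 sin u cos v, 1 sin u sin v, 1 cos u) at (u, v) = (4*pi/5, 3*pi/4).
E = 1;  F = 0;  G = 5/8 - sqrt(5)/8

Partials: r_u = (cos(u)*cos(v), sin(v)*cos(u), -sin(u)), r_v = (-sin(u)*sin(v), sin(u)*cos(v), 0). As functions of (u, v):
  E = r_u · r_u = 1,
  F = r_u · r_v = 0,
  G = r_v · r_v = sin(u)^2.
Evaluating at (u, v) = (4*pi/5, 3*pi/4): E = 1, F = 0, G = 5/8 - sqrt(5)/8.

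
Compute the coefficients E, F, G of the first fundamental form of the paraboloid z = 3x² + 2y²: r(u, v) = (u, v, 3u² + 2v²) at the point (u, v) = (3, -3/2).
E = 325;  F = -108;  G = 37

Partials: r_u = (1, 0, 6*u), r_v = (0, 1, 4*v). As functions of (u, v):
  E = r_u · r_u = 36*u^2 + 1,
  F = r_u · r_v = 24*u*v,
  G = r_v · r_v = 16*v^2 + 1.
Evaluating at (u, v) = (3, -3/2): E = 325, F = -108, G = 37.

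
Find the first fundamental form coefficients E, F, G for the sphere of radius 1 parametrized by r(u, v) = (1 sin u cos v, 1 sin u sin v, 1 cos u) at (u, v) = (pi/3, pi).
E = 1;  F = 0;  G = 3/4

Partials: r_u = (cos(u)*cos(v), sin(v)*cos(u), -sin(u)), r_v = (-sin(u)*sin(v), sin(u)*cos(v), 0). As functions of (u, v):
  E = r_u · r_u = 1,
  F = r_u · r_v = 0,
  G = r_v · r_v = sin(u)^2.
Evaluating at (u, v) = (pi/3, pi): E = 1, F = 0, G = 3/4.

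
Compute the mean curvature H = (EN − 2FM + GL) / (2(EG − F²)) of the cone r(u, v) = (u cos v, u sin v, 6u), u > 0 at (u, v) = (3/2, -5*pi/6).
H = 2*sqrt(37)/37

With E = 37, F = 0, G = u^2, L = 0, M = 0, N = 6*sqrt(37)*u^2/(37*Abs(u)), assemble
  H = (EN − 2FM + GL) / (2(EG − F²)) = 3*sqrt(37)/(37*Abs(u)).
At (u, v) = (3/2, -5*pi/6): H = 2*sqrt(37)/37.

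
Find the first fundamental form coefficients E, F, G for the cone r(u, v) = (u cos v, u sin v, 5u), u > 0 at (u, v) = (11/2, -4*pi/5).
E = 26;  F = 0;  G = 121/4

Partials: r_u = (cos(v), sin(v), 5), r_v = (-u*sin(v), u*cos(v), 0). As functions of (u, v):
  E = r_u · r_u = 26,
  F = r_u · r_v = 0,
  G = r_v · r_v = u^2.
Evaluating at (u, v) = (11/2, -4*pi/5): E = 26, F = 0, G = 121/4.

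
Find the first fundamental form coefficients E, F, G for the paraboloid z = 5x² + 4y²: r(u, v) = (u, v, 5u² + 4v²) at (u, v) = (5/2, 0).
E = 626;  F = 0;  G = 1

Partials: r_u = (1, 0, 10*u), r_v = (0, 1, 8*v). As functions of (u, v):
  E = r_u · r_u = 100*u^2 + 1,
  F = r_u · r_v = 80*u*v,
  G = r_v · r_v = 64*v^2 + 1.
Evaluating at (u, v) = (5/2, 0): E = 626, F = 0, G = 1.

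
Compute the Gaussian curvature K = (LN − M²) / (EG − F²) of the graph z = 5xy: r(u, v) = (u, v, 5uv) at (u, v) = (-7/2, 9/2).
K = -100/2647129

Coefficients of the first fundamental form: E = 25*v^2 + 1, F = 25*u*v, G = 25*u^2 + 1.
Coefficients of the second fundamental form: L = 0, M = 5/sqrt(25*u^2 + 25*v^2 + 1), N = 0.
Assemble K = (LN − M²)/(EG − F²) = -25/(625*u^4 + 1250*u^2*v^2 + 50*u^2 + 625*v^4 + 50*v^2 + 1). At (u, v) = (-7/2, 9/2): K = -100/2647129.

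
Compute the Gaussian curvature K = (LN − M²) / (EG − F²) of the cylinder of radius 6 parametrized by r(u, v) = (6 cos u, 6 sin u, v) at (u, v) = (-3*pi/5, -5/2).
K = 0

Coefficients of the first fundamental form: E = 36, F = 0, G = 1.
Coefficients of the second fundamental form: L = -6, M = 0, N = 0.
Assemble K = (LN − M²)/(EG − F²) = 0. At (u, v) = (-3*pi/5, -5/2): K = 0.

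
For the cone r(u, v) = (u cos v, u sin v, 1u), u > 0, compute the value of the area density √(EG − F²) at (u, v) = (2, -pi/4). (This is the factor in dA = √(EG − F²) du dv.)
√(EG − F²)|_{(2, -pi/4)} = 2*sqrt(2)

E = 2, F = 0, G = u^2, so EG − F² = 2*u^2. Taking the positive square root: √(EG − F²) = sqrt(2)*Abs(u). At (u, v) = (2, -pi/4): 2*sqrt(2).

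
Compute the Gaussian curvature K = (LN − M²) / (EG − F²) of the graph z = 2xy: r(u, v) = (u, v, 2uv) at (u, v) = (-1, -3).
K = -4/1681

Coefficients of the first fundamental form: E = 4*v^2 + 1, F = 4*u*v, G = 4*u^2 + 1.
Coefficients of the second fundamental form: L = 0, M = 2/sqrt(4*u^2 + 4*v^2 + 1), N = 0.
Assemble K = (LN − M²)/(EG − F²) = -4/(16*u^4 + 32*u^2*v^2 + 8*u^2 + 16*v^4 + 8*v^2 + 1). At (u, v) = (-1, -3): K = -4/1681.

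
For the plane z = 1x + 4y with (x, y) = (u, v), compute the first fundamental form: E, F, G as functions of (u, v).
E = 2;  F = 4;  G = 17

Compute partials: r_u = (1, 0, 1), r_v = (0, 1, 4). Then
  E = r_u · r_u = 2,
  F = r_u · r_v = 4,
  G = r_v · r_v = 17.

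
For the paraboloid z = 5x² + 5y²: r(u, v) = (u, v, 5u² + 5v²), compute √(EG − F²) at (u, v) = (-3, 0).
√(EG − F²)|_{(-3, 0)} = sqrt(901)

E = 100*u^2 + 1, F = 100*u*v, G = 100*v^2 + 1; EG − F² = 100*u^2 + 100*v^2 + 1; √(EG − F²) = sqrt(100*u^2 + 100*v^2 + 1). At the given point: sqrt(901).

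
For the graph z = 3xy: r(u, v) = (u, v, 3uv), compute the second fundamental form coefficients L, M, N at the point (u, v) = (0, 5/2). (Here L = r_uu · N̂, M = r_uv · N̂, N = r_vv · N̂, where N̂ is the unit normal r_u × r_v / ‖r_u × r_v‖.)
L = 0;  M = 6*sqrt(229)/229;  N = 0

Compute the unit normal N̂(u, v) = (-3*v/sqrt(9*u^2 + 9*v^2 + 1), -3*u/sqrt(9*u^2 + 9*v^2 + 1), 1/sqrt(9*u^2 + 9*v^2 + 1)), and the second partials r_uu, r_uv, r_vv. Take dot products:
  L(u, v) = r_uu · N̂ = 0,
  M(u, v) = r_uv · N̂ = 3/sqrt(9*u^2 + 9*v^2 + 1),
  N(u, v) = r_vv · N̂ = 0.
Evaluating at (u, v) = (0, 5/2):
  L = 0, M = 6*sqrt(229)/229, N = 0.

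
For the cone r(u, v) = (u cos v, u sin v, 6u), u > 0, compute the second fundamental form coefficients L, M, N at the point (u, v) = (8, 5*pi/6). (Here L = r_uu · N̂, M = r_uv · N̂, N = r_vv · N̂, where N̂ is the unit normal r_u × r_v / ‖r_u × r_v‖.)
L = 0;  M = 0;  N = 48*sqrt(37)/37

Compute the unit normal N̂(u, v) = (-6*sqrt(37)*u*cos(v)/(37*Abs(u)), -6*sqrt(37)*u*sin(v)/(37*Abs(u)), sqrt(37)*u/(37*Abs(u))), and the second partials r_uu, r_uv, r_vv. Take dot products:
  L(u, v) = r_uu · N̂ = 0,
  M(u, v) = r_uv · N̂ = 0,
  N(u, v) = r_vv · N̂ = 6*sqrt(37)*u^2/(37*Abs(u)).
Evaluating at (u, v) = (8, 5*pi/6):
  L = 0, M = 0, N = 48*sqrt(37)/37.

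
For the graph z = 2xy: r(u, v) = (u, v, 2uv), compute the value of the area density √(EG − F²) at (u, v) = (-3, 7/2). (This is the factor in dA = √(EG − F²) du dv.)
√(EG − F²)|_{(-3, 7/2)} = sqrt(86)

E = 4*v^2 + 1, F = 4*u*v, G = 4*u^2 + 1, so EG − F² = 4*u^2 + 4*v^2 + 1. Taking the positive square root: √(EG − F²) = sqrt(4*u^2 + 4*v^2 + 1). At (u, v) = (-3, 7/2): sqrt(86).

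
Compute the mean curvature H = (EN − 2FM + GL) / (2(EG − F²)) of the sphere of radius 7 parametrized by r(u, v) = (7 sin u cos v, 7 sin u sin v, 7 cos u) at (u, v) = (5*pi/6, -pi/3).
H = -1/7

With E = 49, F = 0, G = 49*sin(u)^2, L = -7*sin(u)/Abs(sin(u)), M = 0, N = -7*sin(u)^3/Abs(sin(u)), assemble
  H = (EN − 2FM + GL) / (2(EG − F²)) = -sin(u)/(7*Abs(sin(u))).
At (u, v) = (5*pi/6, -pi/3): H = -1/7.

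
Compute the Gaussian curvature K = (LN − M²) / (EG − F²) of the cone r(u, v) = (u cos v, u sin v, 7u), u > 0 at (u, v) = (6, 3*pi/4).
K = 0

Coefficients of the first fundamental form: E = 50, F = 0, G = u^2.
Coefficients of the second fundamental form: L = 0, M = 0, N = 7*sqrt(2)*u^2/(10*Abs(u)).
Assemble K = (LN − M²)/(EG − F²) = 0. At (u, v) = (6, 3*pi/4): K = 0.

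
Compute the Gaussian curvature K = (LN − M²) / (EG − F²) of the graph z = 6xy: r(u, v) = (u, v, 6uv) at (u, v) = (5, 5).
K = -36/3243601

Coefficients of the first fundamental form: E = 36*v^2 + 1, F = 36*u*v, G = 36*u^2 + 1.
Coefficients of the second fundamental form: L = 0, M = 6/sqrt(36*u^2 + 36*v^2 + 1), N = 0.
Assemble K = (LN − M²)/(EG − F²) = -36/(1296*u^4 + 2592*u^2*v^2 + 72*u^2 + 1296*v^4 + 72*v^2 + 1). At (u, v) = (5, 5): K = -36/3243601.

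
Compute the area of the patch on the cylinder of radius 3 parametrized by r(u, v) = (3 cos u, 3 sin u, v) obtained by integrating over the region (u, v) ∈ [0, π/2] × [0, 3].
Area = 9*pi/2

Area = ∫∫ √(EG − F²) du dv with √(EG − F²) = 3. Integrating over [0, π/2] × [0, 3] gives 9*pi/2.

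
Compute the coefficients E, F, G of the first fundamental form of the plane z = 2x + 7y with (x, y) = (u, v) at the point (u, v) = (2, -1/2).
E = 5;  F = 14;  G = 50

Partials: r_u = (1, 0, 2), r_v = (0, 1, 7). As functions of (u, v):
  E = r_u · r_u = 5,
  F = r_u · r_v = 14,
  G = r_v · r_v = 50.
Evaluating at (u, v) = (2, -1/2): E = 5, F = 14, G = 50.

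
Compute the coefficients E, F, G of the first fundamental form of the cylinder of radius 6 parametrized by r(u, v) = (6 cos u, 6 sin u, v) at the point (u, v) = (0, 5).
E = 36;  F = 0;  G = 1

Partials: r_u = (-6*sin(u), 6*cos(u), 0), r_v = (0, 0, 1). As functions of (u, v):
  E = r_u · r_u = 36,
  F = r_u · r_v = 0,
  G = r_v · r_v = 1.
Evaluating at (u, v) = (0, 5): E = 36, F = 0, G = 1.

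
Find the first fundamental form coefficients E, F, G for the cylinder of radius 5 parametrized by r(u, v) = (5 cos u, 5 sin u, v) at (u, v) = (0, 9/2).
E = 25;  F = 0;  G = 1

Partials: r_u = (-5*sin(u), 5*cos(u), 0), r_v = (0, 0, 1). As functions of (u, v):
  E = r_u · r_u = 25,
  F = r_u · r_v = 0,
  G = r_v · r_v = 1.
Evaluating at (u, v) = (0, 9/2): E = 25, F = 0, G = 1.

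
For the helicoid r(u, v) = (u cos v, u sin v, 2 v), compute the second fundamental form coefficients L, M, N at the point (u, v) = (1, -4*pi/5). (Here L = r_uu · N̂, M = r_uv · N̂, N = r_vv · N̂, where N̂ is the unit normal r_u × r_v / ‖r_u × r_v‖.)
L = 0;  M = -2*sqrt(5)/5;  N = 0

Compute the unit normal N̂(u, v) = (2*sin(v)/sqrt(u^2 + 4), -2*cos(v)/sqrt(u^2 + 4), u/sqrt(u^2 + 4)), and the second partials r_uu, r_uv, r_vv. Take dot products:
  L(u, v) = r_uu · N̂ = 0,
  M(u, v) = r_uv · N̂ = -2/sqrt(u^2 + 4),
  N(u, v) = r_vv · N̂ = 0.
Evaluating at (u, v) = (1, -4*pi/5):
  L = 0, M = -2*sqrt(5)/5, N = 0.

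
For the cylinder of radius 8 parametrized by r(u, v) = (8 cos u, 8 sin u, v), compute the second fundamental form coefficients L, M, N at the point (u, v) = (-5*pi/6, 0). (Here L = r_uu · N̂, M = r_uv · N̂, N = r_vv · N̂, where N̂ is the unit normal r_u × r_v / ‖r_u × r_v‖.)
L = -8;  M = 0;  N = 0

Compute the unit normal N̂(u, v) = (cos(u), sin(u), 0), and the second partials r_uu, r_uv, r_vv. Take dot products:
  L(u, v) = r_uu · N̂ = -8,
  M(u, v) = r_uv · N̂ = 0,
  N(u, v) = r_vv · N̂ = 0.
Evaluating at (u, v) = (-5*pi/6, 0):
  L = -8, M = 0, N = 0.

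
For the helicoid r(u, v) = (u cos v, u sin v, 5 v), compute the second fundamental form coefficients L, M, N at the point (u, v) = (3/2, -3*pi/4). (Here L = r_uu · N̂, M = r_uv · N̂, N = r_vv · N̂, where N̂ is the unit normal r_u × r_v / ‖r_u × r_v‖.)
L = 0;  M = -10*sqrt(109)/109;  N = 0

Compute the unit normal N̂(u, v) = (5*sin(v)/sqrt(u^2 + 25), -5*cos(v)/sqrt(u^2 + 25), u/sqrt(u^2 + 25)), and the second partials r_uu, r_uv, r_vv. Take dot products:
  L(u, v) = r_uu · N̂ = 0,
  M(u, v) = r_uv · N̂ = -5/sqrt(u^2 + 25),
  N(u, v) = r_vv · N̂ = 0.
Evaluating at (u, v) = (3/2, -3*pi/4):
  L = 0, M = -10*sqrt(109)/109, N = 0.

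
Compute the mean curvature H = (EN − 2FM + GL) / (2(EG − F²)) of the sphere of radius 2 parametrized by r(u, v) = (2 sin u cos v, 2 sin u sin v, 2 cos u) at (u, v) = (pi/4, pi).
H = -1/2

With E = 4, F = 0, G = 4*sin(u)^2, L = -2*sin(u)/Abs(sin(u)), M = 0, N = -2*sin(u)^3/Abs(sin(u)), assemble
  H = (EN − 2FM + GL) / (2(EG − F²)) = -sin(u)/(2*Abs(sin(u))).
At (u, v) = (pi/4, pi): H = -1/2.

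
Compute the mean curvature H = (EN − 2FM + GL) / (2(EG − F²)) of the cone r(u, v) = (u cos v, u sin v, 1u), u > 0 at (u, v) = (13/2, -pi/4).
H = sqrt(2)/26

With E = 2, F = 0, G = u^2, L = 0, M = 0, N = sqrt(2)*u^2/(2*Abs(u)), assemble
  H = (EN − 2FM + GL) / (2(EG − F²)) = sqrt(2)/(4*Abs(u)).
At (u, v) = (13/2, -pi/4): H = sqrt(2)/26.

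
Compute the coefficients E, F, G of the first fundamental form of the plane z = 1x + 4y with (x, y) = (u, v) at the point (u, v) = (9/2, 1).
E = 2;  F = 4;  G = 17

Partials: r_u = (1, 0, 1), r_v = (0, 1, 4). As functions of (u, v):
  E = r_u · r_u = 2,
  F = r_u · r_v = 4,
  G = r_v · r_v = 17.
Evaluating at (u, v) = (9/2, 1): E = 2, F = 4, G = 17.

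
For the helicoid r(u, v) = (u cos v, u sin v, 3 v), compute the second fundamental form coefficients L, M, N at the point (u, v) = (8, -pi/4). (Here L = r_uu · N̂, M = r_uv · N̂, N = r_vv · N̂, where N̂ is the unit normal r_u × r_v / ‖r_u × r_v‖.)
L = 0;  M = -3*sqrt(73)/73;  N = 0

Compute the unit normal N̂(u, v) = (3*sin(v)/sqrt(u^2 + 9), -3*cos(v)/sqrt(u^2 + 9), u/sqrt(u^2 + 9)), and the second partials r_uu, r_uv, r_vv. Take dot products:
  L(u, v) = r_uu · N̂ = 0,
  M(u, v) = r_uv · N̂ = -3/sqrt(u^2 + 9),
  N(u, v) = r_vv · N̂ = 0.
Evaluating at (u, v) = (8, -pi/4):
  L = 0, M = -3*sqrt(73)/73, N = 0.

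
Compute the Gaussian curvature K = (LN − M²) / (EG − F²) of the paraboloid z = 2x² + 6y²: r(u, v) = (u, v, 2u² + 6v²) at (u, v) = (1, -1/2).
K = 48/2809

Coefficients of the first fundamental form: E = 16*u^2 + 1, F = 48*u*v, G = 144*v^2 + 1.
Coefficients of the second fundamental form: L = 4/sqrt(16*u^2 + 144*v^2 + 1), M = 0, N = 12/sqrt(16*u^2 + 144*v^2 + 1).
Assemble K = (LN − M²)/(EG − F²) = 48/(256*u^4 + 4608*u^2*v^2 + 32*u^2 + 20736*v^4 + 288*v^2 + 1). At (u, v) = (1, -1/2): K = 48/2809.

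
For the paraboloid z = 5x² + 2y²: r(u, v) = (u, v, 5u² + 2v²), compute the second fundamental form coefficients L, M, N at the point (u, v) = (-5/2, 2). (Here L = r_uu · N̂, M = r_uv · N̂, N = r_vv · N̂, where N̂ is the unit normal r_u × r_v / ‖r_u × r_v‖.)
L = sqrt(690)/69;  M = 0;  N = 2*sqrt(690)/345

Compute the unit normal N̂(u, v) = (-10*u/sqrt(100*u^2 + 16*v^2 + 1), -4*v/sqrt(100*u^2 + 16*v^2 + 1), 1/sqrt(100*u^2 + 16*v^2 + 1)), and the second partials r_uu, r_uv, r_vv. Take dot products:
  L(u, v) = r_uu · N̂ = 10/sqrt(100*u^2 + 16*v^2 + 1),
  M(u, v) = r_uv · N̂ = 0,
  N(u, v) = r_vv · N̂ = 4/sqrt(100*u^2 + 16*v^2 + 1).
Evaluating at (u, v) = (-5/2, 2):
  L = sqrt(690)/69, M = 0, N = 2*sqrt(690)/345.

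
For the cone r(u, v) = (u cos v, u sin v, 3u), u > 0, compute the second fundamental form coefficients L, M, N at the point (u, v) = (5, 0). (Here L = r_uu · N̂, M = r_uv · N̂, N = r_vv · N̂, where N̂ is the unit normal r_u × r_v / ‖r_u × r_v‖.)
L = 0;  M = 0;  N = 3*sqrt(10)/2

Compute the unit normal N̂(u, v) = (-3*sqrt(10)*u*cos(v)/(10*Abs(u)), -3*sqrt(10)*u*sin(v)/(10*Abs(u)), sqrt(10)*u/(10*Abs(u))), and the second partials r_uu, r_uv, r_vv. Take dot products:
  L(u, v) = r_uu · N̂ = 0,
  M(u, v) = r_uv · N̂ = 0,
  N(u, v) = r_vv · N̂ = 3*sqrt(10)*u^2/(10*Abs(u)).
Evaluating at (u, v) = (5, 0):
  L = 0, M = 0, N = 3*sqrt(10)/2.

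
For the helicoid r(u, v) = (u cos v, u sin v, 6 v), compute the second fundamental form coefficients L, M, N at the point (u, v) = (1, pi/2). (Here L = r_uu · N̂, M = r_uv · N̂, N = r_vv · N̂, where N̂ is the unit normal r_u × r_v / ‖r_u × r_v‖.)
L = 0;  M = -6*sqrt(37)/37;  N = 0

Compute the unit normal N̂(u, v) = (6*sin(v)/sqrt(u^2 + 36), -6*cos(v)/sqrt(u^2 + 36), u/sqrt(u^2 + 36)), and the second partials r_uu, r_uv, r_vv. Take dot products:
  L(u, v) = r_uu · N̂ = 0,
  M(u, v) = r_uv · N̂ = -6/sqrt(u^2 + 36),
  N(u, v) = r_vv · N̂ = 0.
Evaluating at (u, v) = (1, pi/2):
  L = 0, M = -6*sqrt(37)/37, N = 0.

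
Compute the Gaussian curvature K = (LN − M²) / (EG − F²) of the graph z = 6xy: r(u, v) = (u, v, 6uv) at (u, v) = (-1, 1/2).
K = -9/529

Coefficients of the first fundamental form: E = 36*v^2 + 1, F = 36*u*v, G = 36*u^2 + 1.
Coefficients of the second fundamental form: L = 0, M = 6/sqrt(36*u^2 + 36*v^2 + 1), N = 0.
Assemble K = (LN − M²)/(EG − F²) = -36/(1296*u^4 + 2592*u^2*v^2 + 72*u^2 + 1296*v^4 + 72*v^2 + 1). At (u, v) = (-1, 1/2): K = -9/529.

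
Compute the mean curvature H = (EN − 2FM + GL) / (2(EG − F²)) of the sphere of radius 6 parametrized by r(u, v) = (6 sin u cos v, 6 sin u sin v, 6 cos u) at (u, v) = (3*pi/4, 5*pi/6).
H = -1/6

With E = 36, F = 0, G = 36*sin(u)^2, L = -6*sin(u)/Abs(sin(u)), M = 0, N = -6*sin(u)^3/Abs(sin(u)), assemble
  H = (EN − 2FM + GL) / (2(EG − F²)) = -sin(u)/(6*Abs(sin(u))).
At (u, v) = (3*pi/4, 5*pi/6): H = -1/6.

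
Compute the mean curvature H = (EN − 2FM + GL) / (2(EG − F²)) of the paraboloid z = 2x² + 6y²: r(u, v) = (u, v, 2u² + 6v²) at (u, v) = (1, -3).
H = 2696*sqrt(1313)/1723969

With E = 16*u^2 + 1, F = 48*u*v, G = 144*v^2 + 1, L = 4/sqrt(16*u^2 + 144*v^2 + 1), M = 0, N = 12/sqrt(16*u^2 + 144*v^2 + 1), assemble
  H = (EN − 2FM + GL) / (2(EG − F²)) = 8*(12*u^2 + 36*v^2 + 1)/(16*u^2 + 144*v^2 + 1)^(3/2).
At (u, v) = (1, -3): H = 2696*sqrt(1313)/1723969.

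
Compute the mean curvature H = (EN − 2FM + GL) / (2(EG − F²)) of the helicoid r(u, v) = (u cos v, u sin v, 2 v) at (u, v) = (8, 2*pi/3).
H = 0

With E = 1, F = 0, G = u^2 + 4, L = 0, M = -2/sqrt(u^2 + 4), N = 0, assemble
  H = (EN − 2FM + GL) / (2(EG − F²)) = 0.
At (u, v) = (8, 2*pi/3): H = 0.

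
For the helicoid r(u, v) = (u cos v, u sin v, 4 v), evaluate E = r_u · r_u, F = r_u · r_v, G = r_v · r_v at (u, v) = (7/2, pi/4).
E = 1;  F = 0;  G = 113/4

Partials: r_u = (cos(v), sin(v), 0), r_v = (-u*sin(v), u*cos(v), 4). As functions of (u, v):
  E = r_u · r_u = 1,
  F = r_u · r_v = 0,
  G = r_v · r_v = u^2 + 16.
Evaluating at (u, v) = (7/2, pi/4): E = 1, F = 0, G = 113/4.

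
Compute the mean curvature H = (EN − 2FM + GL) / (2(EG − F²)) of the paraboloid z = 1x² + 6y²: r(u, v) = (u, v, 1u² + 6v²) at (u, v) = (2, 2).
H = 679*sqrt(593)/351649

With E = 4*u^2 + 1, F = 24*u*v, G = 144*v^2 + 1, L = 2/sqrt(4*u^2 + 144*v^2 + 1), M = 0, N = 12/sqrt(4*u^2 + 144*v^2 + 1), assemble
  H = (EN − 2FM + GL) / (2(EG − F²)) = (24*u^2 + 144*v^2 + 7)/(4*u^2 + 144*v^2 + 1)^(3/2).
At (u, v) = (2, 2): H = 679*sqrt(593)/351649.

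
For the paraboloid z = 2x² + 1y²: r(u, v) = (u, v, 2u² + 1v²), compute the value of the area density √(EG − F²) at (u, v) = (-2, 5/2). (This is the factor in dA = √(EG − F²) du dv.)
√(EG − F²)|_{(-2, 5/2)} = 3*sqrt(10)

E = 16*u^2 + 1, F = 8*u*v, G = 4*v^2 + 1, so EG − F² = 16*u^2 + 4*v^2 + 1. Taking the positive square root: √(EG − F²) = sqrt(16*u^2 + 4*v^2 + 1). At (u, v) = (-2, 5/2): 3*sqrt(10).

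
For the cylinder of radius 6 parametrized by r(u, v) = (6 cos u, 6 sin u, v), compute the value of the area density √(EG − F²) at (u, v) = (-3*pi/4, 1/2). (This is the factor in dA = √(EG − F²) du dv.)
√(EG − F²)|_{(-3*pi/4, 1/2)} = 6

E = 36, F = 0, G = 1, so EG − F² = 36. Taking the positive square root: √(EG − F²) = 6. At (u, v) = (-3*pi/4, 1/2): 6.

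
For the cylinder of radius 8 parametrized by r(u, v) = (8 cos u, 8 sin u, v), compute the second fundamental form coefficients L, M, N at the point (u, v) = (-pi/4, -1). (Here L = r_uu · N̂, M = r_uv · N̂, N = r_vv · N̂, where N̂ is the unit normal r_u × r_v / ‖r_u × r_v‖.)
L = -8;  M = 0;  N = 0

Compute the unit normal N̂(u, v) = (cos(u), sin(u), 0), and the second partials r_uu, r_uv, r_vv. Take dot products:
  L(u, v) = r_uu · N̂ = -8,
  M(u, v) = r_uv · N̂ = 0,
  N(u, v) = r_vv · N̂ = 0.
Evaluating at (u, v) = (-pi/4, -1):
  L = -8, M = 0, N = 0.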